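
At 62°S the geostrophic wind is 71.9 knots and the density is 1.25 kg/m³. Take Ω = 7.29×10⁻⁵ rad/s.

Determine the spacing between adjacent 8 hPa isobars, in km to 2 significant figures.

130 km

Coriolis parameter at 62°S:
f = 2Ω sin φ = 2 × 7.29×10⁻⁵ × sin 62° = 1.29×10⁻⁴ s⁻¹
Wind speed in SI: 71.9 knots = 37.0 m/s
Geostrophic balance rearranged: |∂P/∂n| = f ρ V_g
|∂P/∂n| = 1.29×10⁻⁴ × 1.25 × 37.0 = 5.95×10⁻³ Pa/m
Isobar spacing: Δn = ΔP/|∂P/∂n| = 800 Pa / 5.95×10⁻³ Pa/m = 134407 m ≈ 130 km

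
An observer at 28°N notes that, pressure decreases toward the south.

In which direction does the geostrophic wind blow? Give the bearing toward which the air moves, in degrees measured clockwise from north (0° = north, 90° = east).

The pressure-gradient force points toward the south (bearing 180°).
Geostrophic balance: in the Northern Hemisphere the Coriolis force deflects motion to the right, so the geostrophic wind blows 90° to the right of the pressure-gradient force (low pressure on the left).
Rotating 180° by 90° clockwise gives 270° — the wind blows toward the west.

270°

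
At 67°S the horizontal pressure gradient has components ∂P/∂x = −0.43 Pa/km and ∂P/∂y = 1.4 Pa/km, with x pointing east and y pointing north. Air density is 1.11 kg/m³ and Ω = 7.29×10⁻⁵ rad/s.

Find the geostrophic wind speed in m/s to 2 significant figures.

Coriolis parameter at 67°S:
f = 2Ω sin φ = 2 × 7.29×10⁻⁵ × sin 67° = 1.34×10⁻⁴ s⁻¹
In the Southern Hemisphere f is negative: f = −1.34×10⁻⁴ s⁻¹.
Component geostrophic relations (x east, y north):
u_g = −(1/(fρ)) ∂P/∂y,  v_g = (1/(fρ)) ∂P/∂x
u_g = −(1.4×10⁻³)/(−1.34×10⁻⁴ × 1.11) = 9.40 m/s;  v_g = (−0.43×10⁻³)/(−1.34×10⁻⁴ × 1.11) = 2.89 m/s
|V_g| = √(u_g² + v_g²) = 9.83 m/s

9.8 m/s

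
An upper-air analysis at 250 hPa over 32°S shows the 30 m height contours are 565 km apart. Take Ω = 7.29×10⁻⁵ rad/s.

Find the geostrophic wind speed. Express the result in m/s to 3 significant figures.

6.74 m/s

Coriolis parameter at 32°S:
f = 2Ω sin φ = 2 × 7.29×10⁻⁵ × sin 32° = 7.73×10⁻⁵ s⁻¹
Height gradient: |∂Z/∂n| = 30 m / 565000 m = 5.31×10⁻⁵
On a pressure surface, geostrophic balance gives V_g = (g/f)|∂Z/∂n|:
V_g = 9.81 × 5.31×10⁻⁵ / 7.73×10⁻⁵ = 6.74 m/s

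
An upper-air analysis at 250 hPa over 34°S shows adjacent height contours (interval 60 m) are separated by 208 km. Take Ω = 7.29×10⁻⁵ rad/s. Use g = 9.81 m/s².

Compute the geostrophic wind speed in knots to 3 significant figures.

67.5 knots

Coriolis parameter at 34°S:
f = 2Ω sin φ = 2 × 7.29×10⁻⁵ × sin 34° = 8.15×10⁻⁵ s⁻¹
Height gradient: |∂Z/∂n| = 60 m / 208000 m = 2.88×10⁻⁴
On a pressure surface, geostrophic balance gives V_g = (g/f)|∂Z/∂n|:
V_g = 9.81 × 2.88×10⁻⁴ / 8.15×10⁻⁵ = 34.7 m/s
Converting: 34.7 m/s × 1.944 = 67.5 knots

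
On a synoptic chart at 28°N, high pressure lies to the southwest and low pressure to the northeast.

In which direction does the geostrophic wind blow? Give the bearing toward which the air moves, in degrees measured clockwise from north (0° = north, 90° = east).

135°

The pressure-gradient force points toward the northeast (bearing 045°).
Geostrophic balance: in the Northern Hemisphere the Coriolis force deflects motion to the right, so the geostrophic wind blows 90° to the right of the pressure-gradient force (low pressure on the left).
Rotating 045° by 90° clockwise gives 135° — the wind blows toward the southeast.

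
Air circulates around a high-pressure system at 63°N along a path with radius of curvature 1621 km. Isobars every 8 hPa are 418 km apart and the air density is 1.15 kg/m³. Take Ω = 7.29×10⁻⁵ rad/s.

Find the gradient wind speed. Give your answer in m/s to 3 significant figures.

13.7 m/s

Coriolis parameter at 63°N:
f = 2Ω sin φ = 2 × 7.29×10⁻⁵ × sin 63° = 1.30×10⁻⁴ s⁻¹
Pressure gradient: |∂P/∂n| = 800 Pa / 418000 m = 1.91×10⁻³ Pa/m
Geostrophic speed: V_g = |∂P/∂n|/(fρ) = 1.91×10⁻³/(1.30×10⁻⁴ × 1.15) = 12.8 m/s
Around a high, pressure-gradient force acts outward with centrifugal, so Coriolis balances both:
fV = (1/ρ)|∂P/∂n| + V²/R  →  V² − fR·V + fR·V_g = 0
With fR = 1.30×10⁻⁴ × 1621×10³ m = 211 m/s:
V = [fR − √((fR)² − 4 fR V_g)]/2 = [211 − √(211² − 4×211×12.8)]/2 = 13.7 m/s
Supergeostrophic (V > V_g = 12.8 m/s), as expected around a high.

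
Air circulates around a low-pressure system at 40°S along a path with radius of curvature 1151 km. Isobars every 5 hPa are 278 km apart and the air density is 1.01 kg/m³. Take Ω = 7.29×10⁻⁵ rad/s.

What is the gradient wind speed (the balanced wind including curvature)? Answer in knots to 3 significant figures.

32.0 knots

Coriolis parameter at 40°S:
f = 2Ω sin φ = 2 × 7.29×10⁻⁵ × sin 40° = 9.37×10⁻⁵ s⁻¹
Pressure gradient: |∂P/∂n| = 500 Pa / 278000 m = 1.80×10⁻³ Pa/m
Geostrophic speed: V_g = |∂P/∂n|/(fρ) = 1.80×10⁻³/(9.37×10⁻⁵ × 1.01) = 19.0 m/s
Around a low, centrifugal force acts outward with Coriolis, so pressure-gradient force balances both:
(1/ρ)|∂P/∂n| = fV + V²/R  →  V² + fR·V − fR·V_g = 0
With fR = 9.37×10⁻⁵ × 1151×10³ m = 108 m/s:
V = [−fR + √((fR)² + 4 fR V_g)]/2 = [−108 + √(108² + 4×108×19)]/2 = 16.5 m/s
Subgeostrophic (V < V_g = 19 m/s), as expected around a low.
Converting: 16.5 m/s × 1.944 = 32.0 knots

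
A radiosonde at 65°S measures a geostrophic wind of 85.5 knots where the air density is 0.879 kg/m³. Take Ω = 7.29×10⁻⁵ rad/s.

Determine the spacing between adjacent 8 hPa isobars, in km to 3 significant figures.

157 km

Coriolis parameter at 65°S:
f = 2Ω sin φ = 2 × 7.29×10⁻⁵ × sin 65° = 1.32×10⁻⁴ s⁻¹
Wind speed in SI: 85.5 knots = 44.0 m/s
Geostrophic balance rearranged: |∂P/∂n| = f ρ V_g
|∂P/∂n| = 1.32×10⁻⁴ × 0.879 × 44.0 = 5.11×10⁻³ Pa/m
Isobar spacing: Δn = ΔP/|∂P/∂n| = 800 Pa / 5.11×10⁻³ Pa/m = 156590 m ≈ 157 km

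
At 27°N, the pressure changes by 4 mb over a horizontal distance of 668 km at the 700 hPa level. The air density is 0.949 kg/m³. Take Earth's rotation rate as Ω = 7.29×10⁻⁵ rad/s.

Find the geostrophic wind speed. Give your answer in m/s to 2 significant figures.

Coriolis parameter at 27°N:
f = 2Ω sin φ = 2 × 7.29×10⁻⁵ × sin 27° = 6.62×10⁻⁵ s⁻¹
Pressure gradient: |∂P/∂n| = 400 Pa / 668000 m = 5.99×10⁻⁴ Pa/m
Geostrophic balance (pressure-gradient force = Coriolis force):
V_g = (1/(fρ)) |∂P/∂n| = 5.99×10⁻⁴ / (6.62×10⁻⁵ × 0.949) = 9.53 m/s

9.5 m/s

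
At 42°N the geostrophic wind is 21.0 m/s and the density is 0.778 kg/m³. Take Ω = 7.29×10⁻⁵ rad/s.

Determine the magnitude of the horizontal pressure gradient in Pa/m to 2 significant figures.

Coriolis parameter at 42°N:
f = 2Ω sin φ = 2 × 7.29×10⁻⁵ × sin 42° = 9.76×10⁻⁵ s⁻¹
Geostrophic balance rearranged: |∂P/∂n| = f ρ V_g
|∂P/∂n| = 9.76×10⁻⁵ × 0.778 × 21.0 = 1.59×10⁻³ Pa/m

1.6×10⁻³ Pa/m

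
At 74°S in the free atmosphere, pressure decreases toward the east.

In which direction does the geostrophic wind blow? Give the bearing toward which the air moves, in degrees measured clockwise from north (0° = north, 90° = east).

000°

The pressure-gradient force points toward the east (bearing 090°).
Geostrophic balance: in the Southern Hemisphere the Coriolis force deflects motion to the left, so the geostrophic wind blows 90° to the left of the pressure-gradient force (low pressure on the right).
Rotating 090° by 90° counterclockwise gives 000° — the wind blows toward the north.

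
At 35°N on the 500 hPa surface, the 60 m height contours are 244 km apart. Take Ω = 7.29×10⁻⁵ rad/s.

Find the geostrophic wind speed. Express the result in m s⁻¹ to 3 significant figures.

28.8 m s⁻¹

Coriolis parameter at 35°N:
f = 2Ω sin φ = 2 × 7.29×10⁻⁵ × sin 35° = 8.36×10⁻⁵ s⁻¹
Height gradient: |∂Z/∂n| = 60 m / 244000 m = 2.46×10⁻⁴
On a pressure surface, geostrophic balance gives V_g = (g/f)|∂Z/∂n|:
V_g = 9.81 × 2.46×10⁻⁴ / 8.36×10⁻⁵ = 28.8 m/s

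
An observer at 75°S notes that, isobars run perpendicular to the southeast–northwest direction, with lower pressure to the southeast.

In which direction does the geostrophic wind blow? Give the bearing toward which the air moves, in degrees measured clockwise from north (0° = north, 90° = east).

045°

The pressure-gradient force points toward the southeast (bearing 135°).
Geostrophic balance: in the Southern Hemisphere the Coriolis force deflects motion to the left, so the geostrophic wind blows 90° to the left of the pressure-gradient force (low pressure on the right).
Rotating 135° by 90° counterclockwise gives 045° — the wind blows toward the northeast.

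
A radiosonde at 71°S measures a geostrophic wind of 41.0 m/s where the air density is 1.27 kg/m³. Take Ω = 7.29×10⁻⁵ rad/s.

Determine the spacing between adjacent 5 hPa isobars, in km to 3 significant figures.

69.7 km

Coriolis parameter at 71°S:
f = 2Ω sin φ = 2 × 7.29×10⁻⁵ × sin 71° = 1.38×10⁻⁴ s⁻¹
Geostrophic balance rearranged: |∂P/∂n| = f ρ V_g
|∂P/∂n| = 1.38×10⁻⁴ × 1.27 × 41.0 = 7.18×10⁻³ Pa/m
Isobar spacing: Δn = ΔP/|∂P/∂n| = 500 Pa / 7.18×10⁻³ Pa/m = 69655 m ≈ 69.7 km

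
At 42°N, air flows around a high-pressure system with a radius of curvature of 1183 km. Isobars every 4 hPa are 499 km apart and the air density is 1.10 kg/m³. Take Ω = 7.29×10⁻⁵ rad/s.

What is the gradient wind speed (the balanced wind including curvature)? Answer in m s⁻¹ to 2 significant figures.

8.0 m s⁻¹

Coriolis parameter at 42°N:
f = 2Ω sin φ = 2 × 7.29×10⁻⁵ × sin 42° = 9.76×10⁻⁵ s⁻¹
Pressure gradient: |∂P/∂n| = 400 Pa / 499000 m = 8.02×10⁻⁴ Pa/m
Geostrophic speed: V_g = |∂P/∂n|/(fρ) = 8.02×10⁻⁴/(9.76×10⁻⁵ × 1.10) = 7.47 m/s
Around a high, pressure-gradient force acts outward with centrifugal, so Coriolis balances both:
fV = (1/ρ)|∂P/∂n| + V²/R  →  V² − fR·V + fR·V_g = 0
With fR = 9.76×10⁻⁵ × 1183×10³ m = 115 m/s:
V = [fR − √((fR)² − 4 fR V_g)]/2 = [115 − √(115² − 4×115×7.47)]/2 = 8.03 m/s
Supergeostrophic (V > V_g = 7.47 m/s), as expected around a high.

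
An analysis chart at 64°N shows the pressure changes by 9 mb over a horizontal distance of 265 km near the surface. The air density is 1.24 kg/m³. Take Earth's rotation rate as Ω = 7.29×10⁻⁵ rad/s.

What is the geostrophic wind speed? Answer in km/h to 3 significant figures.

75.2 km/h

Coriolis parameter at 64°N:
f = 2Ω sin φ = 2 × 7.29×10⁻⁵ × sin 64° = 1.31×10⁻⁴ s⁻¹
Pressure gradient: |∂P/∂n| = 900 Pa / 265000 m = 3.40×10⁻³ Pa/m
Geostrophic balance (pressure-gradient force = Coriolis force):
V_g = (1/(fρ)) |∂P/∂n| = 3.40×10⁻³ / (1.31×10⁻⁴ × 1.24) = 20.9 m/s
Converting: 20.9 m/s × 3.6 = 75.2 km/h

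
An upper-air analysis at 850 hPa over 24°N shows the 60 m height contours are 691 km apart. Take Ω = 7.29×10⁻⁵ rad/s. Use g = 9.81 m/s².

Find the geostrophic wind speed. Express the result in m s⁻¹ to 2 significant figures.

14 m s⁻¹

Coriolis parameter at 24°N:
f = 2Ω sin φ = 2 × 7.29×10⁻⁵ × sin 24° = 5.93×10⁻⁵ s⁻¹
Height gradient: |∂Z/∂n| = 60 m / 691000 m = 8.68×10⁻⁵
On a pressure surface, geostrophic balance gives V_g = (g/f)|∂Z/∂n|:
V_g = 9.81 × 8.68×10⁻⁵ / 5.93×10⁻⁵ = 14.4 m/s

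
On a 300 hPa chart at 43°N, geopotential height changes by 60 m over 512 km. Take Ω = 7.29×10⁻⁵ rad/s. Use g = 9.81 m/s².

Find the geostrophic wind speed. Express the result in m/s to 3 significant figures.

11.6 m/s

Coriolis parameter at 43°N:
f = 2Ω sin φ = 2 × 7.29×10⁻⁵ × sin 43° = 9.94×10⁻⁵ s⁻¹
Height gradient: |∂Z/∂n| = 60 m / 512000 m = 1.17×10⁻⁴
On a pressure surface, geostrophic balance gives V_g = (g/f)|∂Z/∂n|:
V_g = 9.81 × 1.17×10⁻⁴ / 9.94×10⁻⁵ = 11.6 m/s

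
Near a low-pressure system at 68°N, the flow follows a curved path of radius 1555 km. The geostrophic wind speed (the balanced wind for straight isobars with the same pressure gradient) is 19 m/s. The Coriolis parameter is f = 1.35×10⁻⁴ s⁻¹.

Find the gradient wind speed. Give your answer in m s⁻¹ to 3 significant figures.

Around a low, centrifugal force acts outward with Coriolis, so pressure-gradient force balances both:
(1/ρ)|∂P/∂n| = fV + V²/R  →  V² + fR·V − fR·V_g = 0
With fR = 1.35×10⁻⁴ × 1555×10³ m = 210 m/s:
V = [−fR + √((fR)² + 4 fR V_g)]/2 = [−210 + √(210² + 4×210×19)]/2 = 17.5 m/s
Subgeostrophic (V < V_g = 19 m/s), as expected around a low.

17.5 m s⁻¹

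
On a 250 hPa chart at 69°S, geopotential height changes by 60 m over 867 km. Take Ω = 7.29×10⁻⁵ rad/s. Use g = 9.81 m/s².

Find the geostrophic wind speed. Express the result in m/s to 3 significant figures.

4.99 m/s

Coriolis parameter at 69°S:
f = 2Ω sin φ = 2 × 7.29×10⁻⁵ × sin 69° = 1.36×10⁻⁴ s⁻¹
Height gradient: |∂Z/∂n| = 60 m / 867000 m = 6.92×10⁻⁵
On a pressure surface, geostrophic balance gives V_g = (g/f)|∂Z/∂n|:
V_g = 9.81 × 6.92×10⁻⁵ / 1.36×10⁻⁴ = 4.99 m/s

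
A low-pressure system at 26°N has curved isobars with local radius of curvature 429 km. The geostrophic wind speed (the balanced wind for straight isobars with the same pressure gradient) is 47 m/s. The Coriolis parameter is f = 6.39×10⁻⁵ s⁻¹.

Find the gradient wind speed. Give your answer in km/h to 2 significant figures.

89 km/h

Around a low, centrifugal force acts outward with Coriolis, so pressure-gradient force balances both:
(1/ρ)|∂P/∂n| = fV + V²/R  →  V² + fR·V − fR·V_g = 0
With fR = 6.39×10⁻⁵ × 429×10³ m = 27.4 m/s:
V = [−fR + √((fR)² + 4 fR V_g)]/2 = [−27.4 + √(27.4² + 4×27.4×47)]/2 = 24.7 m/s
Subgeostrophic (V < V_g = 47 m/s), as expected around a low.
Converting: 24.7 m/s × 3.6 = 89 km/h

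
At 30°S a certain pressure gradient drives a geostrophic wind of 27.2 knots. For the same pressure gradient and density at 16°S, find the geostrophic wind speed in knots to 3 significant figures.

49.3 knots

With the same pressure gradient and density, V_g ∝ 1/f ∝ 1/sin φ.
V₂ = V₁ · sin φ₁ / sin φ₂ = 27.2 × sin 30° / sin 16°
V₂ = 27.2 × 0.5000/0.2756 = 49.3 knots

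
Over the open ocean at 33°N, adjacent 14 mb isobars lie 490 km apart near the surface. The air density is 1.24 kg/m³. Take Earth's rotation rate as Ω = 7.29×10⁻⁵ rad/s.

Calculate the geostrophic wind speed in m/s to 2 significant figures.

29 m/s

Coriolis parameter at 33°N:
f = 2Ω sin φ = 2 × 7.29×10⁻⁵ × sin 33° = 7.94×10⁻⁵ s⁻¹
Pressure gradient: |∂P/∂n| = 1400 Pa / 490000 m = 2.86×10⁻³ Pa/m
Geostrophic balance (pressure-gradient force = Coriolis force):
V_g = (1/(fρ)) |∂P/∂n| = 2.86×10⁻³ / (7.94×10⁻⁵ × 1.24) = 29.0 m/s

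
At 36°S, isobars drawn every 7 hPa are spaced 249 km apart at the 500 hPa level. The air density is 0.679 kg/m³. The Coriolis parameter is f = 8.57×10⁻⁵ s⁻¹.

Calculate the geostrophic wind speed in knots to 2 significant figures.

94 knots

Pressure gradient: |∂P/∂n| = 700 Pa / 249000 m = 2.81×10⁻³ Pa/m
Geostrophic balance (pressure-gradient force = Coriolis force):
V_g = (1/(fρ)) |∂P/∂n| = 2.81×10⁻³ / (8.57×10⁻⁵ × 0.679) = 48.3 m/s
Converting: 48.3 m/s × 1.944 = 94 knots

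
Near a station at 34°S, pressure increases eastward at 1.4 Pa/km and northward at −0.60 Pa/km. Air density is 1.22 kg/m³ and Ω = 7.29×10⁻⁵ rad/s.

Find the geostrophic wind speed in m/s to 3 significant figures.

15.3 m/s

Coriolis parameter at 34°S:
f = 2Ω sin φ = 2 × 7.29×10⁻⁵ × sin 34° = 8.15×10⁻⁵ s⁻¹
In the Southern Hemisphere f is negative: f = −8.15×10⁻⁵ s⁻¹.
Component geostrophic relations (x east, y north):
u_g = −(1/(fρ)) ∂P/∂y,  v_g = (1/(fρ)) ∂P/∂x
u_g = −(−0.60×10⁻³)/(−8.15×10⁻⁵ × 1.22) = −6.03 m/s;  v_g = (1.4×10⁻³)/(−8.15×10⁻⁵ × 1.22) = −14.1 m/s
|V_g| = √(u_g² + v_g²) = 15.3 m/s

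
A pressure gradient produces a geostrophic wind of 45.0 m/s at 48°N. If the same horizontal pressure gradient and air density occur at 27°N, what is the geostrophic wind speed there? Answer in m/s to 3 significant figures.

73.7 m/s

With the same pressure gradient and density, V_g ∝ 1/f ∝ 1/sin φ.
V₂ = V₁ · sin φ₁ / sin φ₂ = 45.0 × sin 48° / sin 27°
V₂ = 45.0 × 0.7431/0.4540 = 73.7 m/s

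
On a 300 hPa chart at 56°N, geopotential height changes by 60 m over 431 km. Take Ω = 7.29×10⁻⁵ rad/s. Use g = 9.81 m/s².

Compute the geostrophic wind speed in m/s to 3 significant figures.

11.3 m/s

Coriolis parameter at 56°N:
f = 2Ω sin φ = 2 × 7.29×10⁻⁵ × sin 56° = 1.21×10⁻⁴ s⁻¹
Height gradient: |∂Z/∂n| = 60 m / 431000 m = 1.39×10⁻⁴
On a pressure surface, geostrophic balance gives V_g = (g/f)|∂Z/∂n|:
V_g = 9.81 × 1.39×10⁻⁴ / 1.21×10⁻⁴ = 11.3 m/s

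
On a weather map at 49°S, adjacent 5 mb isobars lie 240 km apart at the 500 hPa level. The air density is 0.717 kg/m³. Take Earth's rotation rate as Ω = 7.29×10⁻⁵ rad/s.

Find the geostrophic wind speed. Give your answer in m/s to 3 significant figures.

26.4 m/s

Coriolis parameter at 49°S:
f = 2Ω sin φ = 2 × 7.29×10⁻⁵ × sin 49° = 1.10×10⁻⁴ s⁻¹
Pressure gradient: |∂P/∂n| = 500 Pa / 240000 m = 2.08×10⁻³ Pa/m
Geostrophic balance (pressure-gradient force = Coriolis force):
V_g = (1/(fρ)) |∂P/∂n| = 2.08×10⁻³ / (1.10×10⁻⁴ × 0.717) = 26.4 m/s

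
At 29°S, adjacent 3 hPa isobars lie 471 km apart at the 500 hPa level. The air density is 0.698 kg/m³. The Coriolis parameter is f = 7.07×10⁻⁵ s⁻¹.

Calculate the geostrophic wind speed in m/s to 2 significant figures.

13 m/s

Pressure gradient: |∂P/∂n| = 300 Pa / 471000 m = 6.37×10⁻⁴ Pa/m
Geostrophic balance (pressure-gradient force = Coriolis force):
V_g = (1/(fρ)) |∂P/∂n| = 6.37×10⁻⁴ / (7.07×10⁻⁵ × 0.698) = 12.9 m/s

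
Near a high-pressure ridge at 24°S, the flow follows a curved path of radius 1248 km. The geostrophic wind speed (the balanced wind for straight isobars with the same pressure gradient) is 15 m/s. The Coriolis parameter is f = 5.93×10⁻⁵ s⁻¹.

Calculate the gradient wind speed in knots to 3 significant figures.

Around a high, pressure-gradient force acts outward with centrifugal, so Coriolis balances both:
fV = (1/ρ)|∂P/∂n| + V²/R  →  V² − fR·V + fR·V_g = 0
With fR = 5.93×10⁻⁵ × 1248×10³ m = 74.0 m/s:
V = [fR − √((fR)² − 4 fR V_g)]/2 = [74.0 − √(74.0² − 4×74.0×15)]/2 = 20.9 m/s
Supergeostrophic (V > V_g = 15 m/s), as expected around a high.
Converting: 20.9 m/s × 1.944 = 40.6 knots

40.6 knots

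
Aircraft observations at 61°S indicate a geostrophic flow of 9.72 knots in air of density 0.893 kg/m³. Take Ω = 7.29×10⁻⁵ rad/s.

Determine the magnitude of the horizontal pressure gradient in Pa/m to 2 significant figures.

Coriolis parameter at 61°S:
f = 2Ω sin φ = 2 × 7.29×10⁻⁵ × sin 61° = 1.28×10⁻⁴ s⁻¹
Wind speed in SI: 9.72 knots = 5.00 m/s
Geostrophic balance rearranged: |∂P/∂n| = f ρ V_g
|∂P/∂n| = 1.28×10⁻⁴ × 0.893 × 5.00 = 5.69×10⁻⁴ Pa/m

5.7×10⁻⁴ Pa/m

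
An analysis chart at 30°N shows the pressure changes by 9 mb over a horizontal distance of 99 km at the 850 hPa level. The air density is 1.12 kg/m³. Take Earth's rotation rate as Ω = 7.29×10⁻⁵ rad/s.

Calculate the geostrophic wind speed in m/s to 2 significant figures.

110 m/s

Coriolis parameter at 30°N:
f = 2Ω sin φ = 2 × 7.29×10⁻⁵ × sin 30° = 7.29×10⁻⁵ s⁻¹
Pressure gradient: |∂P/∂n| = 900 Pa / 99000 m = 9.09×10⁻³ Pa/m
Geostrophic balance (pressure-gradient force = Coriolis force):
V_g = (1/(fρ)) |∂P/∂n| = 9.09×10⁻³ / (7.29×10⁻⁵ × 1.12) = 111 m/s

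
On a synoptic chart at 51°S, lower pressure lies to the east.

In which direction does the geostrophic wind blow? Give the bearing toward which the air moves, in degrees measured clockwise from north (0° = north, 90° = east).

The pressure-gradient force points toward the east (bearing 090°).
Geostrophic balance: in the Southern Hemisphere the Coriolis force deflects motion to the left, so the geostrophic wind blows 90° to the left of the pressure-gradient force (low pressure on the right).
Rotating 090° by 90° counterclockwise gives 000° — the wind blows toward the north.

000°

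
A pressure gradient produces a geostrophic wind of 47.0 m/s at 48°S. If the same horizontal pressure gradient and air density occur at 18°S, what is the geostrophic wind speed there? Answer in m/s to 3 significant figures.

113 m/s

With the same pressure gradient and density, V_g ∝ 1/f ∝ 1/sin φ.
V₂ = V₁ · sin φ₁ / sin φ₂ = 47.0 × sin 48° / sin 18°
V₂ = 47.0 × 0.7431/0.3090 = 113 m/s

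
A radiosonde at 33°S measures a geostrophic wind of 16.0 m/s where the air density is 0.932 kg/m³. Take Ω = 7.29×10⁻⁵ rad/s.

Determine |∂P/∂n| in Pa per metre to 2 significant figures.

1.2×10⁻³ Pa/m

Coriolis parameter at 33°S:
f = 2Ω sin φ = 2 × 7.29×10⁻⁵ × sin 33° = 7.94×10⁻⁵ s⁻¹
Geostrophic balance rearranged: |∂P/∂n| = f ρ V_g
|∂P/∂n| = 7.94×10⁻⁵ × 0.932 × 16.0 = 1.18×10⁻³ Pa/m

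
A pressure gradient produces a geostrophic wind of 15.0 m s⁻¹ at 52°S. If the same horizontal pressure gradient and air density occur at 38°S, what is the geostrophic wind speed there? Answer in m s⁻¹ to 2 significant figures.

19 m s⁻¹

With the same pressure gradient and density, V_g ∝ 1/f ∝ 1/sin φ.
V₂ = V₁ · sin φ₁ / sin φ₂ = 15.0 × sin 52° / sin 38°
V₂ = 15.0 × 0.7880/0.6157 = 19 m s⁻¹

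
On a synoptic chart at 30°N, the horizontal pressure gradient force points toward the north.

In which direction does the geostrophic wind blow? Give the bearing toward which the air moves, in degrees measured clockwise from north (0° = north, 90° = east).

The pressure-gradient force points toward the north (bearing 000°).
Geostrophic balance: in the Northern Hemisphere the Coriolis force deflects motion to the right, so the geostrophic wind blows 90° to the right of the pressure-gradient force (low pressure on the left).
Rotating 000° by 90° clockwise gives 090° — the wind blows toward the east.

090°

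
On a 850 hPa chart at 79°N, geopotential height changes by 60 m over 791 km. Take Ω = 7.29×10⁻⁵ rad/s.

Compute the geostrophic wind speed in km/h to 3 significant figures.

18.7 km/h

Coriolis parameter at 79°N:
f = 2Ω sin φ = 2 × 7.29×10⁻⁵ × sin 79° = 1.43×10⁻⁴ s⁻¹
Height gradient: |∂Z/∂n| = 60 m / 791000 m = 7.59×10⁻⁵
On a pressure surface, geostrophic balance gives V_g = (g/f)|∂Z/∂n|:
V_g = 9.81 × 7.59×10⁻⁵ / 1.43×10⁻⁴ = 5.20 m/s
Converting: 5.20 m/s × 3.6 = 18.7 km/h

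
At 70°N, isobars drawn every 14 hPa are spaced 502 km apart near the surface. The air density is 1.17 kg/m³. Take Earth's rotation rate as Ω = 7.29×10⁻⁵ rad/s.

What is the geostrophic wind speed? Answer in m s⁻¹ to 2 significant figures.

Coriolis parameter at 70°N:
f = 2Ω sin φ = 2 × 7.29×10⁻⁵ × sin 70° = 1.37×10⁻⁴ s⁻¹
Pressure gradient: |∂P/∂n| = 1400 Pa / 502000 m = 2.79×10⁻³ Pa/m
Geostrophic balance (pressure-gradient force = Coriolis force):
V_g = (1/(fρ)) |∂P/∂n| = 2.79×10⁻³ / (1.37×10⁻⁴ × 1.17) = 17.4 m/s

17 m s⁻¹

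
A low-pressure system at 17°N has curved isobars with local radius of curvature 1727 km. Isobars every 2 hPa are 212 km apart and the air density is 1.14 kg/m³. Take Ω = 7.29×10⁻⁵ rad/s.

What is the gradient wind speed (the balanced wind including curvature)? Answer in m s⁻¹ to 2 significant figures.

Coriolis parameter at 17°N:
f = 2Ω sin φ = 2 × 7.29×10⁻⁵ × sin 17° = 4.26×10⁻⁵ s⁻¹
Pressure gradient: |∂P/∂n| = 200 Pa / 212000 m = 9.43×10⁻⁴ Pa/m
Geostrophic speed: V_g = |∂P/∂n|/(fρ) = 9.43×10⁻⁴/(4.26×10⁻⁵ × 1.14) = 19.4 m/s
Around a low, centrifugal force acts outward with Coriolis, so pressure-gradient force balances both:
(1/ρ)|∂P/∂n| = fV + V²/R  →  V² + fR·V − fR·V_g = 0
With fR = 4.26×10⁻⁵ × 1727×10³ m = 73.6 m/s:
V = [−fR + √((fR)² + 4 fR V_g)]/2 = [−73.6 + √(73.6² + 4×73.6×19.4)]/2 = 16 m/s
Subgeostrophic (V < V_g = 19.4 m/s), as expected around a low.

16 m s⁻¹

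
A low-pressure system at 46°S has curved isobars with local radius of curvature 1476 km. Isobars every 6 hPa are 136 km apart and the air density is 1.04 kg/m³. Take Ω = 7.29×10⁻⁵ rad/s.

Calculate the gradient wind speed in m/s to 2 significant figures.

33 m/s

Coriolis parameter at 46°S:
f = 2Ω sin φ = 2 × 7.29×10⁻⁵ × sin 46° = 1.05×10⁻⁴ s⁻¹
Pressure gradient: |∂P/∂n| = 600 Pa / 136000 m = 4.41×10⁻³ Pa/m
Geostrophic speed: V_g = |∂P/∂n|/(fρ) = 4.41×10⁻³/(1.05×10⁻⁴ × 1.04) = 40.4 m/s
Around a low, centrifugal force acts outward with Coriolis, so pressure-gradient force balances both:
(1/ρ)|∂P/∂n| = fV + V²/R  →  V² + fR·V − fR·V_g = 0
With fR = 1.05×10⁻⁴ × 1476×10³ m = 155 m/s:
V = [−fR + √((fR)² + 4 fR V_g)]/2 = [−155 + √(155² + 4×155×40.4)]/2 = 33.3 m/s
Subgeostrophic (V < V_g = 40.4 m/s), as expected around a low.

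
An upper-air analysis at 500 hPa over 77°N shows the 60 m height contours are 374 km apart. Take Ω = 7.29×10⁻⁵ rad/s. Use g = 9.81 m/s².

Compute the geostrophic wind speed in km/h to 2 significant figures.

Coriolis parameter at 77°N:
f = 2Ω sin φ = 2 × 7.29×10⁻⁵ × sin 77° = 1.42×10⁻⁴ s⁻¹
Height gradient: |∂Z/∂n| = 60 m / 374000 m = 1.60×10⁻⁴
On a pressure surface, geostrophic balance gives V_g = (g/f)|∂Z/∂n|:
V_g = 9.81 × 1.60×10⁻⁴ / 1.42×10⁻⁴ = 11.1 m/s
Converting: 11.1 m/s × 3.6 = 40 km/h

40 km/h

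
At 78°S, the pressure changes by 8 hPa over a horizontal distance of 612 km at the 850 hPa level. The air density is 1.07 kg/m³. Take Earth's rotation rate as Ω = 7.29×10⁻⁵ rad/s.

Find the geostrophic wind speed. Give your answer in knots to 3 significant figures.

Coriolis parameter at 78°S:
f = 2Ω sin φ = 2 × 7.29×10⁻⁵ × sin 78° = 1.43×10⁻⁴ s⁻¹
Pressure gradient: |∂P/∂n| = 800 Pa / 612000 m = 1.31×10⁻³ Pa/m
Geostrophic balance (pressure-gradient force = Coriolis force):
V_g = (1/(fρ)) |∂P/∂n| = 1.31×10⁻³ / (1.43×10⁻⁴ × 1.07) = 8.57 m/s
Converting: 8.57 m/s × 1.944 = 16.7 knots

16.7 knots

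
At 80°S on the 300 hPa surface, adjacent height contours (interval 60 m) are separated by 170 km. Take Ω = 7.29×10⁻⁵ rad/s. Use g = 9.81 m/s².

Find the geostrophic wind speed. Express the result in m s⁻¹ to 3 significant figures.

Coriolis parameter at 80°S:
f = 2Ω sin φ = 2 × 7.29×10⁻⁵ × sin 80° = 1.44×10⁻⁴ s⁻¹
Height gradient: |∂Z/∂n| = 60 m / 170000 m = 3.53×10⁻⁴
On a pressure surface, geostrophic balance gives V_g = (g/f)|∂Z/∂n|:
V_g = 9.81 × 3.53×10⁻⁴ / 1.44×10⁻⁴ = 24.1 m/s

24.1 m s⁻¹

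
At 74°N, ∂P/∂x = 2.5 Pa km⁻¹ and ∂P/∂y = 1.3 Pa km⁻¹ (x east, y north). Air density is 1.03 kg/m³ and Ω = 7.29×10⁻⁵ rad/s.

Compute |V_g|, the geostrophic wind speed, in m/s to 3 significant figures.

19.5 m/s

Coriolis parameter at 74°N:
f = 2Ω sin φ = 2 × 7.29×10⁻⁵ × sin 74° = 1.40×10⁻⁴ s⁻¹
Component geostrophic relations (x east, y north):
u_g = −(1/(fρ)) ∂P/∂y,  v_g = (1/(fρ)) ∂P/∂x
u_g = −(1.3×10⁻³)/(1.40×10⁻⁴ × 1.03) = −9.01 m/s;  v_g = (2.5×10⁻³)/(1.40×10⁻⁴ × 1.03) = 17.3 m/s
|V_g| = √(u_g² + v_g²) = 19.5 m/s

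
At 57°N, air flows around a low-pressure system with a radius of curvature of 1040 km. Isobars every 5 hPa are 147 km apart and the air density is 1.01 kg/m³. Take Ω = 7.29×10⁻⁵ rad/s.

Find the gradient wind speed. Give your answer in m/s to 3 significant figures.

Coriolis parameter at 57°N:
f = 2Ω sin φ = 2 × 7.29×10⁻⁵ × sin 57° = 1.22×10⁻⁴ s⁻¹
Pressure gradient: |∂P/∂n| = 500 Pa / 147000 m = 3.40×10⁻³ Pa/m
Geostrophic speed: V_g = |∂P/∂n|/(fρ) = 3.40×10⁻³/(1.22×10⁻⁴ × 1.01) = 27.5 m/s
Around a low, centrifugal force acts outward with Coriolis, so pressure-gradient force balances both:
(1/ρ)|∂P/∂n| = fV + V²/R  →  V² + fR·V − fR·V_g = 0
With fR = 1.22×10⁻⁴ × 1040×10³ m = 127 m/s:
V = [−fR + √((fR)² + 4 fR V_g)]/2 = [−127 + √(127² + 4×127×27.5)]/2 = 23.3 m/s
Subgeostrophic (V < V_g = 27.5 m/s), as expected around a low.

23.3 m/s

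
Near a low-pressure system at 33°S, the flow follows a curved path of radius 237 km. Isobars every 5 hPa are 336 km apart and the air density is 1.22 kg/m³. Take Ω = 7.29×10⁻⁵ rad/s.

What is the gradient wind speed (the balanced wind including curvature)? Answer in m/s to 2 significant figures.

Coriolis parameter at 33°S:
f = 2Ω sin φ = 2 × 7.29×10⁻⁵ × sin 33° = 7.94×10⁻⁵ s⁻¹
Pressure gradient: |∂P/∂n| = 500 Pa / 336000 m = 1.49×10⁻³ Pa/m
Geostrophic speed: V_g = |∂P/∂n|/(fρ) = 1.49×10⁻³/(7.94×10⁻⁵ × 1.22) = 15.4 m/s
Around a low, centrifugal force acts outward with Coriolis, so pressure-gradient force balances both:
(1/ρ)|∂P/∂n| = fV + V²/R  →  V² + fR·V − fR·V_g = 0
With fR = 7.94×10⁻⁵ × 237×10³ m = 18.8 m/s:
V = [−fR + √((fR)² + 4 fR V_g)]/2 = [−18.8 + √(18.8² + 4×18.8×15.4)]/2 = 10 m/s
Subgeostrophic (V < V_g = 15.4 m/s), as expected around a low.

10 m/s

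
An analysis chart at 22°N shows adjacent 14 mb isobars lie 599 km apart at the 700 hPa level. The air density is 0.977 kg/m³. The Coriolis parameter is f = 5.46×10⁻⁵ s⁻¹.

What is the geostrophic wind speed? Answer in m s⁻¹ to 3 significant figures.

43.8 m s⁻¹

Pressure gradient: |∂P/∂n| = 1400 Pa / 599000 m = 2.34×10⁻³ Pa/m
Geostrophic balance (pressure-gradient force = Coriolis force):
V_g = (1/(fρ)) |∂P/∂n| = 2.34×10⁻³ / (5.46×10⁻⁵ × 0.977) = 43.8 m/s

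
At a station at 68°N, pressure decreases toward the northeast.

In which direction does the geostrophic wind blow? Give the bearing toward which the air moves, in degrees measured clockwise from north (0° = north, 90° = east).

The pressure-gradient force points toward the northeast (bearing 045°).
Geostrophic balance: in the Northern Hemisphere the Coriolis force deflects motion to the right, so the geostrophic wind blows 90° to the right of the pressure-gradient force (low pressure on the left).
Rotating 045° by 90° clockwise gives 135° — the wind blows toward the southeast.

135°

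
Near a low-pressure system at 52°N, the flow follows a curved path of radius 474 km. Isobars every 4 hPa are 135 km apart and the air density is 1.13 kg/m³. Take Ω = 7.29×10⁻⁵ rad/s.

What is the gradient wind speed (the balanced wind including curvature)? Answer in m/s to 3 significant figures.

17.3 m/s

Coriolis parameter at 52°N:
f = 2Ω sin φ = 2 × 7.29×10⁻⁵ × sin 52° = 1.15×10⁻⁴ s⁻¹
Pressure gradient: |∂P/∂n| = 400 Pa / 135000 m = 2.96×10⁻³ Pa/m
Geostrophic speed: V_g = |∂P/∂n|/(fρ) = 2.96×10⁻³/(1.15×10⁻⁴ × 1.13) = 22.8 m/s
Around a low, centrifugal force acts outward with Coriolis, so pressure-gradient force balances both:
(1/ρ)|∂P/∂n| = fV + V²/R  →  V² + fR·V − fR·V_g = 0
With fR = 1.15×10⁻⁴ × 474×10³ m = 54.5 m/s:
V = [−fR + √((fR)² + 4 fR V_g)]/2 = [−54.5 + √(54.5² + 4×54.5×22.8)]/2 = 17.3 m/s
Subgeostrophic (V < V_g = 22.8 m/s), as expected around a low.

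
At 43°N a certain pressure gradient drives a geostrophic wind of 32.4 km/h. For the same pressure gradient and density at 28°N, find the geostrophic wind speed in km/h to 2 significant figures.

With the same pressure gradient and density, V_g ∝ 1/f ∝ 1/sin φ.
V₂ = V₁ · sin φ₁ / sin φ₂ = 32.4 × sin 43° / sin 28°
V₂ = 32.4 × 0.6820/0.4695 = 47 km/h

47 km/h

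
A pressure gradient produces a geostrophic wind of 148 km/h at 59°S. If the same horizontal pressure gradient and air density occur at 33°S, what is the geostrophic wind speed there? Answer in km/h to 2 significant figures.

With the same pressure gradient and density, V_g ∝ 1/f ∝ 1/sin φ.
V₂ = V₁ · sin φ₁ / sin φ₂ = 148 × sin 59° / sin 33°
V₂ = 148 × 0.8572/0.5446 = 230 km/h

230 km/h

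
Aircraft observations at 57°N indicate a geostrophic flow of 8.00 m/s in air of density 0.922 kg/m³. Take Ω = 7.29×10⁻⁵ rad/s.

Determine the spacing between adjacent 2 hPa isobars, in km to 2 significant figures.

Coriolis parameter at 57°N:
f = 2Ω sin φ = 2 × 7.29×10⁻⁵ × sin 57° = 1.22×10⁻⁴ s⁻¹
Geostrophic balance rearranged: |∂P/∂n| = f ρ V_g
|∂P/∂n| = 1.22×10⁻⁴ × 0.922 × 8.00 = 9.02×10⁻⁴ Pa/m
Isobar spacing: Δn = ΔP/|∂P/∂n| = 200 Pa / 9.02×10⁻⁴ Pa/m = 221748 m ≈ 220 km

220 km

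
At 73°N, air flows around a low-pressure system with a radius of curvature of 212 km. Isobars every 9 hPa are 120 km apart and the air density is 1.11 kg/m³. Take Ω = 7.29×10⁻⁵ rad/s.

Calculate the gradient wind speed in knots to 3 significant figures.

Coriolis parameter at 73°N:
f = 2Ω sin φ = 2 × 7.29×10⁻⁵ × sin 73° = 1.39×10⁻⁴ s⁻¹
Pressure gradient: |∂P/∂n| = 900 Pa / 120000 m = 7.50×10⁻³ Pa/m
Geostrophic speed: V_g = |∂P/∂n|/(fρ) = 7.50×10⁻³/(1.39×10⁻⁴ × 1.11) = 48.5 m/s
Around a low, centrifugal force acts outward with Coriolis, so pressure-gradient force balances both:
(1/ρ)|∂P/∂n| = fV + V²/R  →  V² + fR·V − fR·V_g = 0
With fR = 1.39×10⁻⁴ × 212×10³ m = 29.6 m/s:
V = [−fR + √((fR)² + 4 fR V_g)]/2 = [−29.6 + √(29.6² + 4×29.6×48.5)]/2 = 25.9 m/s
Subgeostrophic (V < V_g = 48.5 m/s), as expected around a low.
Converting: 25.9 m/s × 1.944 = 50.3 knots

50.3 knots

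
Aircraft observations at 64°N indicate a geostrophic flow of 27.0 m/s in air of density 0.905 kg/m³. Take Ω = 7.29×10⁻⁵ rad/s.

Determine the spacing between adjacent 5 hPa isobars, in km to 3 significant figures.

156 km

Coriolis parameter at 64°N:
f = 2Ω sin φ = 2 × 7.29×10⁻⁵ × sin 64° = 1.31×10⁻⁴ s⁻¹
Geostrophic balance rearranged: |∂P/∂n| = f ρ V_g
|∂P/∂n| = 1.31×10⁻⁴ × 0.905 × 27.0 = 3.20×10⁻³ Pa/m
Isobar spacing: Δn = ΔP/|∂P/∂n| = 500 Pa / 3.20×10⁻³ Pa/m = 156149 m ≈ 156 km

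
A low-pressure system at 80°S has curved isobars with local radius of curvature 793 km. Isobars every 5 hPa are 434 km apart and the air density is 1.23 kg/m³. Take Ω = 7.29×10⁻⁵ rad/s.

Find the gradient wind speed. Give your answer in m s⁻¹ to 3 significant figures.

Coriolis parameter at 80°S:
f = 2Ω sin φ = 2 × 7.29×10⁻⁵ × sin 80° = 1.44×10⁻⁴ s⁻¹
Pressure gradient: |∂P/∂n| = 500 Pa / 434000 m = 1.15×10⁻³ Pa/m
Geostrophic speed: V_g = |∂P/∂n|/(fρ) = 1.15×10⁻³/(1.44×10⁻⁴ × 1.23) = 6.52 m/s
Around a low, centrifugal force acts outward with Coriolis, so pressure-gradient force balances both:
(1/ρ)|∂P/∂n| = fV + V²/R  →  V² + fR·V − fR·V_g = 0
With fR = 1.44×10⁻⁴ × 793×10³ m = 114 m/s:
V = [−fR + √((fR)² + 4 fR V_g)]/2 = [−114 + √(114² + 4×114×6.52)]/2 = 6.19 m/s
Subgeostrophic (V < V_g = 6.52 m/s), as expected around a low.

6.19 m s⁻¹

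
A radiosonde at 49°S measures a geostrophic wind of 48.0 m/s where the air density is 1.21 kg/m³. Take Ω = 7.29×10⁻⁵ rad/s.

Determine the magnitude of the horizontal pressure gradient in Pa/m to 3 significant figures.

6.39×10⁻³ Pa/m

Coriolis parameter at 49°S:
f = 2Ω sin φ = 2 × 7.29×10⁻⁵ × sin 49° = 1.10×10⁻⁴ s⁻¹
Geostrophic balance rearranged: |∂P/∂n| = f ρ V_g
|∂P/∂n| = 1.10×10⁻⁴ × 1.21 × 48.0 = 6.39×10⁻³ Pa/m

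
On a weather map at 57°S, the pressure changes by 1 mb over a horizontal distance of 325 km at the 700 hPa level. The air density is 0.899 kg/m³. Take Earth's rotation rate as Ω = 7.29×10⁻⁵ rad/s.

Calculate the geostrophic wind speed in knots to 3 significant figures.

Coriolis parameter at 57°S:
f = 2Ω sin φ = 2 × 7.29×10⁻⁵ × sin 57° = 1.22×10⁻⁴ s⁻¹
Pressure gradient: |∂P/∂n| = 100 Pa / 325000 m = 3.08×10⁻⁴ Pa/m
Geostrophic balance (pressure-gradient force = Coriolis force):
V_g = (1/(fρ)) |∂P/∂n| = 3.08×10⁻⁴ / (1.22×10⁻⁴ × 0.899) = 2.80 m/s
Converting: 2.80 m/s × 1.944 = 5.44 knots

5.44 knots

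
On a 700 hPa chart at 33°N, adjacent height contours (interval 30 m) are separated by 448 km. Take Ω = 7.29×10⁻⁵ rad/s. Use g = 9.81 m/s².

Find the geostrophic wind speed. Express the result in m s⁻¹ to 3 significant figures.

Coriolis parameter at 33°N:
f = 2Ω sin φ = 2 × 7.29×10⁻⁵ × sin 33° = 7.94×10⁻⁵ s⁻¹
Height gradient: |∂Z/∂n| = 30 m / 448000 m = 6.70×10⁻⁵
On a pressure surface, geostrophic balance gives V_g = (g/f)|∂Z/∂n|:
V_g = 9.81 × 6.70×10⁻⁵ / 7.94×10⁻⁵ = 8.27 m/s

8.27 m s⁻¹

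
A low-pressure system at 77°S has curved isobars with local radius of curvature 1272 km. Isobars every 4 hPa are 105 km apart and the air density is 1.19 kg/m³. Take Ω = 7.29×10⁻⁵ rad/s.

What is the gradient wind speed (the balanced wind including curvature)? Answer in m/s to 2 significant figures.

Coriolis parameter at 77°S:
f = 2Ω sin φ = 2 × 7.29×10⁻⁵ × sin 77° = 1.42×10⁻⁴ s⁻¹
Pressure gradient: |∂P/∂n| = 400 Pa / 105000 m = 3.81×10⁻³ Pa/m
Geostrophic speed: V_g = |∂P/∂n|/(fρ) = 3.81×10⁻³/(1.42×10⁻⁴ × 1.19) = 22.5 m/s
Around a low, centrifugal force acts outward with Coriolis, so pressure-gradient force balances both:
(1/ρ)|∂P/∂n| = fV + V²/R  →  V² + fR·V − fR·V_g = 0
With fR = 1.42×10⁻⁴ × 1272×10³ m = 181 m/s:
V = [−fR + √((fR)² + 4 fR V_g)]/2 = [−181 + √(181² + 4×181×22.5)]/2 = 20.3 m/s
Subgeostrophic (V < V_g = 22.5 m/s), as expected around a low.

20 m/s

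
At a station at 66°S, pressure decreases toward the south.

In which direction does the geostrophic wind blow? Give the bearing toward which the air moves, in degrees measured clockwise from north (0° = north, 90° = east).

090°

The pressure-gradient force points toward the south (bearing 180°).
Geostrophic balance: in the Southern Hemisphere the Coriolis force deflects motion to the left, so the geostrophic wind blows 90° to the left of the pressure-gradient force (low pressure on the right).
Rotating 180° by 90° counterclockwise gives 090° — the wind blows toward the east.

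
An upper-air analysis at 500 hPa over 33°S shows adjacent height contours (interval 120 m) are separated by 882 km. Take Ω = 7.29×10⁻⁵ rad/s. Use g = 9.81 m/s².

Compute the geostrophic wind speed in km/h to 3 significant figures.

Coriolis parameter at 33°S:
f = 2Ω sin φ = 2 × 7.29×10⁻⁵ × sin 33° = 7.94×10⁻⁵ s⁻¹
Height gradient: |∂Z/∂n| = 120 m / 882000 m = 1.36×10⁻⁴
On a pressure surface, geostrophic balance gives V_g = (g/f)|∂Z/∂n|:
V_g = 9.81 × 1.36×10⁻⁴ / 7.94×10⁻⁵ = 16.8 m/s
Converting: 16.8 m/s × 3.6 = 60.5 km/h

60.5 km/h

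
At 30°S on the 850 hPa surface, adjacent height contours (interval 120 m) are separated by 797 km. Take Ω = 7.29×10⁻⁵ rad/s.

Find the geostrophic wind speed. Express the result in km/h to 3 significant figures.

Coriolis parameter at 30°S:
f = 2Ω sin φ = 2 × 7.29×10⁻⁵ × sin 30° = 7.29×10⁻⁵ s⁻¹
Height gradient: |∂Z/∂n| = 120 m / 797000 m = 1.51×10⁻⁴
On a pressure surface, geostrophic balance gives V_g = (g/f)|∂Z/∂n|:
V_g = 9.81 × 1.51×10⁻⁴ / 7.29×10⁻⁵ = 20.3 m/s
Converting: 20.3 m/s × 3.6 = 72.9 km/h

72.9 km/h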